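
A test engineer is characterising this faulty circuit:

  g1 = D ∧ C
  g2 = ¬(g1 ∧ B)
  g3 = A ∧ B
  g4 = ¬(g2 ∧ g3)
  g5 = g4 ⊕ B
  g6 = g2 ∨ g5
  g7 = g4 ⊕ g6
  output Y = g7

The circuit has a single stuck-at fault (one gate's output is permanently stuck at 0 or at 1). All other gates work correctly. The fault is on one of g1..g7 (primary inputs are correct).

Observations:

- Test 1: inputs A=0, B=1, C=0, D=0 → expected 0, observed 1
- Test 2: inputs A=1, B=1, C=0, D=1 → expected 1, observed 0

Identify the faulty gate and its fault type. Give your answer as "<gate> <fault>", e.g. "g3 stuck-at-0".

Fault-free values for test 1 (A=0, B=1, C=0, D=0): g1=0, g2=1, g3=0, g4=1, g5=0, g6=1, g7=0, giving Y=0. Observed 1.
Test 1: faults giving observed 1 are {g1 stuck-at-1, g2 stuck-at-0, g3 stuck-at-1, g4 stuck-at-0, g6 stuck-at-0, g7 stuck-at-1}.
Test 2 (A=1, B=1, C=0, D=1): fault-free g1=0, g2=1, g3=1, g4=0, g5=1, g6=1, g7=1 → 1; observed 0. Eliminates g1 stuck-at-1, g2 stuck-at-0, g3 stuck-at-1, g4 stuck-at-0, g7 stuck-at-1.
Only g6 stuck-at-0 is consistent with every test.

g6 stuck-at-0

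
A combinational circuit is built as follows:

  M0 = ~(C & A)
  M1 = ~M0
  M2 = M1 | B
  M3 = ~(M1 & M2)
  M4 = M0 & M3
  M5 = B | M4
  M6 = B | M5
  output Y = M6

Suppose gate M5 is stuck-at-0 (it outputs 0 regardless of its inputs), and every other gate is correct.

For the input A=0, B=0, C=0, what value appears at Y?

Propagate with M5 forced: M0=1, M1=0, M2=0, M3=1, M4=1, M5=0 [stuck-at-0], M6=0.
So Y = 0. (Without the fault it would be 1.)

0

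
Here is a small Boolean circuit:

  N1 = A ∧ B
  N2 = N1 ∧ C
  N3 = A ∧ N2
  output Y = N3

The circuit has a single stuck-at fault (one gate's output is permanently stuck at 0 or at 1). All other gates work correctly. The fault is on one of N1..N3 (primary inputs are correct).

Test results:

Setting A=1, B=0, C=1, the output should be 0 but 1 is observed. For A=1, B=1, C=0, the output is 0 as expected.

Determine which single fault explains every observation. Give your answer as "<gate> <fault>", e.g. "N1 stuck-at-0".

Fault-free values for test 1 (A=1, B=0, C=1): N1=0, N2=0, N3=0, giving Y=0. Observed 1.
Test 1: faults giving observed 1 are {N1 stuck-at-1, N2 stuck-at-1, N3 stuck-at-1}.
Test 2 (A=1, B=1, C=0): fault-free N1=1, N2=0, N3=0 → 0; observed 0. Eliminates N2 stuck-at-1, N3 stuck-at-1.
Only N1 stuck-at-1 is consistent with every test.

N1 stuck-at-1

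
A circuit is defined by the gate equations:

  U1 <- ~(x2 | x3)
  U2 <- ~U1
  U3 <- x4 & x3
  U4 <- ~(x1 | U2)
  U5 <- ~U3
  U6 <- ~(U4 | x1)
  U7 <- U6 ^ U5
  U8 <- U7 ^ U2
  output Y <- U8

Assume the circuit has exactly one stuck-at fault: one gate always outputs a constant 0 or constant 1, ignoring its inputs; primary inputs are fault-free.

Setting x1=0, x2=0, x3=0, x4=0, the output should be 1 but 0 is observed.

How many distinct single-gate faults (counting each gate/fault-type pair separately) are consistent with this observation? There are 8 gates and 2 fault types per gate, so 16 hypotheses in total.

6

Fault-free: U1=1, U2=0, U3=0, U4=1, U5=1, U6=0, U7=1, U8=1 → 1. Observed 0.
  U1: none of the 2 fault types match ✗
  U2: none of the 2 fault types match ✗
  U3: stuck-at-1 ✓; others ✗
  U4: stuck-at-0 ✓; others ✗
  U5: stuck-at-0 ✓; others ✗
  U6: stuck-at-1 ✓; others ✗
  U7: stuck-at-0 ✓; others ✗
  U8: stuck-at-0 ✓; others ✗
Consistent faults: {U3 stuck-at-1, U4 stuck-at-0, U5 stuck-at-0, U6 stuck-at-1, U7 stuck-at-0, U8 stuck-at-0} — 6 in all.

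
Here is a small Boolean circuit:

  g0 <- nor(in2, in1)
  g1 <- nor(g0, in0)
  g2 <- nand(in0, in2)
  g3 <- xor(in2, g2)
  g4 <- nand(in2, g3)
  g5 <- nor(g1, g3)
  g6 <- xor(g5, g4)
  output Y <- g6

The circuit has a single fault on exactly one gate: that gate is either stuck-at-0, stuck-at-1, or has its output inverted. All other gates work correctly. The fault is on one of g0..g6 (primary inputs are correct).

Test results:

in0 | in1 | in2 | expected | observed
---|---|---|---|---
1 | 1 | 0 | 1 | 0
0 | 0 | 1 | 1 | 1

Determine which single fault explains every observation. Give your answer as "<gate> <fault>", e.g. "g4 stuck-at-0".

Fault-free values for test 1 (in0=1, in1=1, in2=0): g0=0, g1=0, g2=1, g3=1, g4=1, g5=0, g6=1, giving Y=1. Observed 0.
Test 1: faults giving observed 0 are {g2 stuck-at-0, g2 inverted output, g3 stuck-at-0, g3 inverted output, g4 stuck-at-0, g4 inverted output, g5 stuck-at-1, g5 inverted output, g6 stuck-at-0, g6 inverted output}.
Test 2 (in0=0, in1=0, in2=1): fault-free g0=0, g1=1, g2=1, g3=0, g4=1, g5=0, g6=1 → 1; observed 1. Eliminates g2 stuck-at-0, g2 inverted output, g3 inverted output, g4 stuck-at-0, g4 inverted output, g5 stuck-at-1, g5 inverted output, g6 stuck-at-0, g6 inverted output.
Only g3 stuck-at-0 is consistent with every test.

g3 stuck-at-0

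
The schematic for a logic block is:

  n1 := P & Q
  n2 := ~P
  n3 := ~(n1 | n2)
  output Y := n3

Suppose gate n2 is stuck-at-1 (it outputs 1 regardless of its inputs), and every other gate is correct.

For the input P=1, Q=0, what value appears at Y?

Propagate with n2 forced: n1=0, n2=1 [stuck-at-1], n3=0.
So Y = 0. (Without the fault it would be 1.)

0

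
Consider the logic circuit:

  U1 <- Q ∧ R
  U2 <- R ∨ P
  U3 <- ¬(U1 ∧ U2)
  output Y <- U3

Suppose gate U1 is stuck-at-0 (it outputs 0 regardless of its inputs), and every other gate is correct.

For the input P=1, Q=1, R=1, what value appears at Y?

Propagate with U1 forced: U1=0 [stuck-at-0], U2=1, U3=1.
So Y = 1. (Without the fault it would be 0.)

1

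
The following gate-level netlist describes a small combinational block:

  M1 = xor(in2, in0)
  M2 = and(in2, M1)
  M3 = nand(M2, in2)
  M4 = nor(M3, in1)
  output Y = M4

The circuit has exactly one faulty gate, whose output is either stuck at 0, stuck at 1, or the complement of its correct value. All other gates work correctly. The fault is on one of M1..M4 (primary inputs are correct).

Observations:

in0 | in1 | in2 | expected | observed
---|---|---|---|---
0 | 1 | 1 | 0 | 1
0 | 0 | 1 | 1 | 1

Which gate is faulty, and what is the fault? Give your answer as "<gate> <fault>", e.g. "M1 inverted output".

Fault-free values for test 1 (in0=0, in1=1, in2=1): M1=1, M2=1, M3=0, M4=0, giving Y=0. Observed 1.
Test 1: faults giving observed 1 are {M4 stuck-at-1, M4 inverted output}.
Test 2 (in0=0, in1=0, in2=1): fault-free M1=1, M2=1, M3=0, M4=1 → 1; observed 1. Eliminates M4 inverted output.
Only M4 stuck-at-1 is consistent with every test.

M4 stuck-at-1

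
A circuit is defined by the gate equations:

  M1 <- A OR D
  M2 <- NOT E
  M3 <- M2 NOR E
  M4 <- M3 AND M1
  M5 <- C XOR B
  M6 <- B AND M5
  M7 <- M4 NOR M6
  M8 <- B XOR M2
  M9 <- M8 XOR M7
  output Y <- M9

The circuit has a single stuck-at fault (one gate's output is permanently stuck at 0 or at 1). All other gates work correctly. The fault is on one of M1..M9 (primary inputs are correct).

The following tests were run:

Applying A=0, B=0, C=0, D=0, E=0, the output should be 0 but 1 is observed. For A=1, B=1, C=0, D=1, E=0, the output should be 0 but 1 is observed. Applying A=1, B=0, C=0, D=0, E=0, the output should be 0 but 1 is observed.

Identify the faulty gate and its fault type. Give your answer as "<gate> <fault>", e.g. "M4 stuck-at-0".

Fault-free values for test 1 (A=0, B=0, C=0, D=0, E=0): M1=0, M2=1, M3=0, M4=0, M5=0, M6=0, M7=1, M8=1, M9=0, giving Y=0. Observed 1.
Test 1: faults giving observed 1 are {M2 stuck-at-0, M4 stuck-at-1, M6 stuck-at-1, M7 stuck-at-0, M8 stuck-at-0, M9 stuck-at-1}.
Test 2 (A=1, B=1, C=0, D=1, E=0): fault-free M1=1, M2=1, M3=0, M4=0, M5=1, M6=1, M7=0, M8=0, M9=0 → 0; observed 1. Eliminates M4 stuck-at-1, M6 stuck-at-1, M7 stuck-at-0, M8 stuck-at-0.
Test 3 (A=1, B=0, C=0, D=0, E=0): fault-free M1=1, M2=1, M3=0, M4=0, M5=0, M6=0, M7=1, M8=1, M9=0 → 0; observed 1. Eliminates M2 stuck-at-0.
Only M9 stuck-at-1 is consistent with every test.

M9 stuck-at-1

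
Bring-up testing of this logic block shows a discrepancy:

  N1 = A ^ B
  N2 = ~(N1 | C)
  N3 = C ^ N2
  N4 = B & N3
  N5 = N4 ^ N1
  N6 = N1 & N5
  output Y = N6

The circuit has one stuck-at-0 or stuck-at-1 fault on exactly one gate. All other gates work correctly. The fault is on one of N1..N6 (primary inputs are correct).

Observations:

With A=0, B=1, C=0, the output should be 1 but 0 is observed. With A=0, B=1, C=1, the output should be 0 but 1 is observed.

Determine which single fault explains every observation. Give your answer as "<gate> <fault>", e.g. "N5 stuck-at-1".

N2 stuck-at-1

Fault-free values for test 1 (A=0, B=1, C=0): N1=1, N2=0, N3=0, N4=0, N5=1, N6=1, giving Y=1. Observed 0.
Test 1: faults giving observed 0 are {N1 stuck-at-0, N2 stuck-at-1, N3 stuck-at-1, N4 stuck-at-1, N5 stuck-at-0, N6 stuck-at-0}.
Test 2 (A=0, B=1, C=1): fault-free N1=1, N2=0, N3=1, N4=1, N5=0, N6=0 → 0; observed 1. Eliminates N1 stuck-at-0, N3 stuck-at-1, N4 stuck-at-1, N5 stuck-at-0, N6 stuck-at-0.
Only N2 stuck-at-1 is consistent with every test.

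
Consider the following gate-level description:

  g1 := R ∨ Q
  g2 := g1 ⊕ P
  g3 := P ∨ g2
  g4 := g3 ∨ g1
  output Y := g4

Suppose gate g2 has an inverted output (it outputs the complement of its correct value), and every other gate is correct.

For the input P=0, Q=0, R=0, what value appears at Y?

1

Propagate with g2 forced: g1=0, g2=1 [inverted output], g3=1, g4=1.
So Y = 1. (Without the fault it would be 0.)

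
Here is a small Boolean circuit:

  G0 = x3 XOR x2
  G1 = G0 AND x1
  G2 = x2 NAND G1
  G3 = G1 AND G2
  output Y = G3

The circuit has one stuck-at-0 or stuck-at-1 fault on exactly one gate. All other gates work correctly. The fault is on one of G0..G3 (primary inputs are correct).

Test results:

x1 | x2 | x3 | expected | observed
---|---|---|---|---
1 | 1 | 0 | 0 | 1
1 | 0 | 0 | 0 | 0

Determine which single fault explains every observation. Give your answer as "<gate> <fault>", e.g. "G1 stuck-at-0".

Fault-free values for test 1 (x1=1, x2=1, x3=0): G0=1, G1=1, G2=0, G3=0, giving Y=0. Observed 1.
Test 1: faults giving observed 1 are {G2 stuck-at-1, G3 stuck-at-1}.
Test 2 (x1=1, x2=0, x3=0): fault-free G0=0, G1=0, G2=1, G3=0 → 0; observed 0. Eliminates G3 stuck-at-1.
Only G2 stuck-at-1 is consistent with every test.

G2 stuck-at-1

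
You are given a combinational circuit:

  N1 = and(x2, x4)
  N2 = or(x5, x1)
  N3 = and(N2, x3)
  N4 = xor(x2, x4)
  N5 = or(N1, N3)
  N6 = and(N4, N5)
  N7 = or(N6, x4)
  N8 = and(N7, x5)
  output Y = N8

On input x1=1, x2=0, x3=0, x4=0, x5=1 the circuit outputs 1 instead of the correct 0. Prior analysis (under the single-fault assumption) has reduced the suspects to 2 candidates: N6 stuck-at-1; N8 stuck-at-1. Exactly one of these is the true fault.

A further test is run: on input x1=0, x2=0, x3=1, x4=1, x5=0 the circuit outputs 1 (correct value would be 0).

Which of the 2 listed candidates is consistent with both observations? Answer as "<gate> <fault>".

N8 stuck-at-1

Evaluate each candidate on input x1=0, x2=0, x3=1, x4=1, x5=0:
  N6 stuck-at-1: N1=0, N2=0, N3=0, N4=1, N5=0, N6=1 [stuck-at-1], N7=1, N8=0 → 0 — eliminated
  N8 stuck-at-1: N1=0, N2=0, N3=0, N4=1, N5=0, N6=0, N7=1, N8=1 [stuck-at-1] → 1 — matches
Only N8 stuck-at-1 reproduces the observed 1.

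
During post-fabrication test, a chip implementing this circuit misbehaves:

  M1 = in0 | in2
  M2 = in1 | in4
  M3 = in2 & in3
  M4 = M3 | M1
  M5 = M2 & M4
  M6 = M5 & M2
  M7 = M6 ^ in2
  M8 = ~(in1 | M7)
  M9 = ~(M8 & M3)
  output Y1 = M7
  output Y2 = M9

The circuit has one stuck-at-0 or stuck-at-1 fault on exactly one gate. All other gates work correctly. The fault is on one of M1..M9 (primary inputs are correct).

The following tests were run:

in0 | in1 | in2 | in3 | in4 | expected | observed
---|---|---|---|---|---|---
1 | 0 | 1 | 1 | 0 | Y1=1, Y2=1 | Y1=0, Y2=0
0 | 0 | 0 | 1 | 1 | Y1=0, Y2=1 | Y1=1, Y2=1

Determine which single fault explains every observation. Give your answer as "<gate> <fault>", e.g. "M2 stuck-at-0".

Fault-free values for test 1 (in0=1, in1=0, in2=1, in3=1, in4=0): M1=1, M2=0, M3=1, M4=1, M5=0, M6=0, M7=1, M8=0, M9=1, giving Y1=1, Y2=1. Observed Y1=0, Y2=0.
Test 1: faults giving observed Y1=0, Y2=0 are {M2 stuck-at-1, M6 stuck-at-1, M7 stuck-at-0}.
Test 2 (in0=0, in1=0, in2=0, in3=1, in4=1): fault-free M1=0, M2=1, M3=0, M4=0, M5=0, M6=0, M7=0, M8=1, M9=1 → Y1=0, Y2=1; observed Y1=1, Y2=1. Eliminates M2 stuck-at-1, M7 stuck-at-0.
Only M6 stuck-at-1 is consistent with every test.

M6 stuck-at-1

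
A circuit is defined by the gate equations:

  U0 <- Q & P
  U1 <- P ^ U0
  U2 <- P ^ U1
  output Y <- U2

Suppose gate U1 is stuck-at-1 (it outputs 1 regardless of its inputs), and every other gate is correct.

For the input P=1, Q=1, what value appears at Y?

Propagate with U1 forced: U0=1, U1=1 [stuck-at-1], U2=0.
So Y = 0. (Without the fault it would be 1.)

0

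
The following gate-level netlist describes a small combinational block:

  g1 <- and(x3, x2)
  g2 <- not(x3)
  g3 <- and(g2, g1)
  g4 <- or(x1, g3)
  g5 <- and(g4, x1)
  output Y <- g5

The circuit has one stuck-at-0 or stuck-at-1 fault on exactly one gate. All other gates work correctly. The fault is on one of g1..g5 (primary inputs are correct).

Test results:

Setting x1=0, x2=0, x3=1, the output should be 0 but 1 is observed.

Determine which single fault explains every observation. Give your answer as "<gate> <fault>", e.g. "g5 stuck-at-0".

g5 stuck-at-1

Fault-free values for test 1 (x1=0, x2=0, x3=1): g1=0, g2=0, g3=0, g4=0, g5=0, giving Y=0. Observed 1.
Test 1: faults giving observed 1 are {g5 stuck-at-1}.
Only g5 stuck-at-1 is consistent with every test.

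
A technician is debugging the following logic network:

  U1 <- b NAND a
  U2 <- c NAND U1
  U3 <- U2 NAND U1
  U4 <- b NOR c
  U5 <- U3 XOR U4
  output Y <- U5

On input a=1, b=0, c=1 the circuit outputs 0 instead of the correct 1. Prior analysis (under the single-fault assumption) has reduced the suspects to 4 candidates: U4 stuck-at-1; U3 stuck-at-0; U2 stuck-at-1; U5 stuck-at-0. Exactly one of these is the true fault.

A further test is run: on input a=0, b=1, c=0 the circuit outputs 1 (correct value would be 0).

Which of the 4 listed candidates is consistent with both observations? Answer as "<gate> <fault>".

Evaluate each candidate on input a=0, b=1, c=0:
  U4 stuck-at-1: U1=1, U2=1, U3=0, U4=1 [stuck-at-1], U5=1 → 1 — matches
  U3 stuck-at-0: U1=1, U2=1, U3=0 [stuck-at-0], U4=0, U5=0 → 0 — eliminated
  U2 stuck-at-1: U1=1, U2=1 [stuck-at-1], U3=0, U4=0, U5=0 → 0 — eliminated
  U5 stuck-at-0: U1=1, U2=1, U3=0, U4=0, U5=0 [stuck-at-0] → 0 — eliminated
Only U4 stuck-at-1 reproduces the observed 1.

U4 stuck-at-1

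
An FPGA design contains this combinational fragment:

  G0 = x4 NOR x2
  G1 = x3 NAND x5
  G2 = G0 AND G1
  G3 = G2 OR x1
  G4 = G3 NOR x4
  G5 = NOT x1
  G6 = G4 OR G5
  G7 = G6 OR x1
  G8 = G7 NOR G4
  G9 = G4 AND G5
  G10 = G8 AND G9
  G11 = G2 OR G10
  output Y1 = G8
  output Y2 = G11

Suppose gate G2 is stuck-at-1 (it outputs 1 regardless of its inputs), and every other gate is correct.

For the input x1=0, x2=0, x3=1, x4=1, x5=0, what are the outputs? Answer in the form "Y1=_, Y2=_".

Propagate with G2 forced: G0=0, G1=1, G2=1 [stuck-at-1], G3=1, G4=0, G5=1, G6=1, G7=1, G8=0, G9=0, G10=0, G11=1.
So the outputs are Y1=0, Y2=1. (Without the fault they would be Y1=0, Y2=0.)

Y1=0, Y2=1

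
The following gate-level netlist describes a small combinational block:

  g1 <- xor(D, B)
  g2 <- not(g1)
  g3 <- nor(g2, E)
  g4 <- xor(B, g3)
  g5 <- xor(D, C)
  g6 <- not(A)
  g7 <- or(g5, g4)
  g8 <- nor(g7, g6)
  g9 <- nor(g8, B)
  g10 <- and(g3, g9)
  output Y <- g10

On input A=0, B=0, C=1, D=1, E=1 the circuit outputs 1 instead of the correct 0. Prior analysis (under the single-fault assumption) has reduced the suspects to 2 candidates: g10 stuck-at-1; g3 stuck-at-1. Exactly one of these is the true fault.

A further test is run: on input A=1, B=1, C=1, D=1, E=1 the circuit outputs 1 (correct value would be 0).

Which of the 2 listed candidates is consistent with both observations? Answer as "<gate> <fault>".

g10 stuck-at-1

Evaluate each candidate on input A=1, B=1, C=1, D=1, E=1:
  g10 stuck-at-1: g1=0, g2=1, g3=0, g4=1, g5=0, g6=0, g7=1, g8=0, g9=0, g10=1 [stuck-at-1] → 1 — matches
  g3 stuck-at-1: g1=0, g2=1, g3=1 [stuck-at-1], g4=0, g5=0, g6=0, g7=0, g8=1, g9=0, g10=0 → 0 — eliminated
Only g10 stuck-at-1 reproduces the observed 1.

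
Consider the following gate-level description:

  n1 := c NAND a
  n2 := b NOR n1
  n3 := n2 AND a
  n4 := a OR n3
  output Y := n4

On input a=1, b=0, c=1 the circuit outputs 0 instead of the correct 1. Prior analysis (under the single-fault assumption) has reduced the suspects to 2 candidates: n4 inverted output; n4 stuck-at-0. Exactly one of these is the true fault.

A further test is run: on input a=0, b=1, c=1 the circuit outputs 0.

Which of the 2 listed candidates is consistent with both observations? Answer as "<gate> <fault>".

Evaluate each candidate on input a=0, b=1, c=1:
  n4 inverted output: n1=1, n2=0, n3=0, n4=1 [inverted output] → 1 — eliminated
  n4 stuck-at-0: n1=1, n2=0, n3=0, n4=0 [stuck-at-0] → 0 — matches
Only n4 stuck-at-0 reproduces the observed 0.

n4 stuck-at-0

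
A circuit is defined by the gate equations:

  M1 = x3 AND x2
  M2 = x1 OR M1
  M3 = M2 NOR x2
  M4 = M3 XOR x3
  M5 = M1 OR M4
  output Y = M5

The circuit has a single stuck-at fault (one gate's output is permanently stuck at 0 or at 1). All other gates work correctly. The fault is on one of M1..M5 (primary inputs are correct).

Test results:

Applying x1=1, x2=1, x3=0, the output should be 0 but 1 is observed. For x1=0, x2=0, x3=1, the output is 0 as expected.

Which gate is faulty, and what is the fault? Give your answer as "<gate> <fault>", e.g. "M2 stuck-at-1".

Fault-free values for test 1 (x1=1, x2=1, x3=0): M1=0, M2=1, M3=0, M4=0, M5=0, giving Y=0. Observed 1.
Test 1: faults giving observed 1 are {M1 stuck-at-1, M3 stuck-at-1, M4 stuck-at-1, M5 stuck-at-1}.
Test 2 (x1=0, x2=0, x3=1): fault-free M1=0, M2=0, M3=1, M4=0, M5=0 → 0; observed 0. Eliminates M1 stuck-at-1, M4 stuck-at-1, M5 stuck-at-1.
Only M3 stuck-at-1 is consistent with every test.

M3 stuck-at-1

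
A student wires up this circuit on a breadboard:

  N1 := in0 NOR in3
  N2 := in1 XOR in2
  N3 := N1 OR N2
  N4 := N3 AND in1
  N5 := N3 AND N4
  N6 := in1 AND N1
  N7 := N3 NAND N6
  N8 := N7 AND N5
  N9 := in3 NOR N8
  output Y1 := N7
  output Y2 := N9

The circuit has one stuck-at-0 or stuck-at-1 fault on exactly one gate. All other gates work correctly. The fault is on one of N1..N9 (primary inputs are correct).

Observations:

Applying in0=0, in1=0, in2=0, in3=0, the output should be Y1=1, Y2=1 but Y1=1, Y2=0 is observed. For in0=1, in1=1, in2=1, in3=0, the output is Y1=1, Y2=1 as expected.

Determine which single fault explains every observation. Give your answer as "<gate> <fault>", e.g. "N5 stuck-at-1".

N4 stuck-at-1

Fault-free values for test 1 (in0=0, in1=0, in2=0, in3=0): N1=1, N2=0, N3=1, N4=0, N5=0, N6=0, N7=1, N8=0, N9=1, giving Y1=1, Y2=1. Observed Y1=1, Y2=0.
Test 1: faults giving observed Y1=1, Y2=0 are {N4 stuck-at-1, N5 stuck-at-1, N8 stuck-at-1, N9 stuck-at-0}.
Test 2 (in0=1, in1=1, in2=1, in3=0): fault-free N1=0, N2=0, N3=0, N4=0, N5=0, N6=0, N7=1, N8=0, N9=1 → Y1=1, Y2=1; observed Y1=1, Y2=1. Eliminates N5 stuck-at-1, N8 stuck-at-1, N9 stuck-at-0.
Only N4 stuck-at-1 is consistent with every test.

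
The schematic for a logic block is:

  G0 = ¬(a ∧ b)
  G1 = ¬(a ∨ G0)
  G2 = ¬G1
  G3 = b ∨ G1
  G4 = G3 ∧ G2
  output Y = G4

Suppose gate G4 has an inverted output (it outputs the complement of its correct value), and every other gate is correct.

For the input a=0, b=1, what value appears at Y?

Propagate with G4 forced: G0=1, G1=0, G2=1, G3=1, G4=0 [inverted output].
So Y = 0. (Without the fault it would be 1.)

0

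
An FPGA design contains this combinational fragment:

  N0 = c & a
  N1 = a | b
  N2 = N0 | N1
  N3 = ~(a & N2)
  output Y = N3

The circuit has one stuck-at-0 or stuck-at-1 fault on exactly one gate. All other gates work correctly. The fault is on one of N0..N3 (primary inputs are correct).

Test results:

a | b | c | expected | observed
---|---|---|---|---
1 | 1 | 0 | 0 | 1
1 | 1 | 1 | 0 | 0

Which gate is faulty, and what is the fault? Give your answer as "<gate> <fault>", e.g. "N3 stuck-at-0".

N1 stuck-at-0

Fault-free values for test 1 (a=1, b=1, c=0): N0=0, N1=1, N2=1, N3=0, giving Y=0. Observed 1.
Test 1: faults giving observed 1 are {N1 stuck-at-0, N2 stuck-at-0, N3 stuck-at-1}.
Test 2 (a=1, b=1, c=1): fault-free N0=1, N1=1, N2=1, N3=0 → 0; observed 0. Eliminates N2 stuck-at-0, N3 stuck-at-1.
Only N1 stuck-at-0 is consistent with every test.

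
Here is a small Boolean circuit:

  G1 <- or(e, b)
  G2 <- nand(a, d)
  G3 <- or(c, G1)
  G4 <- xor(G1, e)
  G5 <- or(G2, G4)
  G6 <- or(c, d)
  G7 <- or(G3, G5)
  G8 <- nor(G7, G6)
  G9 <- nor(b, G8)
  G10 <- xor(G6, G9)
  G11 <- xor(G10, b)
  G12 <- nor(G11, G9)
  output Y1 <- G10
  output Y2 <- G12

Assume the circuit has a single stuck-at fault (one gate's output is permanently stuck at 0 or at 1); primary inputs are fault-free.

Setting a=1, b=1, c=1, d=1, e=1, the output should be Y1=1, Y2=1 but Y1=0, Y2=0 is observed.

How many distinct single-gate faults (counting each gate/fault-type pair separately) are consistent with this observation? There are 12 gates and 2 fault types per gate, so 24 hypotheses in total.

3

Fault-free: G1=1, G2=0, G3=1, G4=0, G5=0, G6=1, G7=1, G8=0, G9=0, G10=1, G11=0, G12=1 → Y1=1, Y2=1. Observed Y1=0, Y2=0.
  G1: none of the 2 fault types match ✗
  G2: none of the 2 fault types match ✗
  G3: none of the 2 fault types match ✗
  G4: none of the 2 fault types match ✗
  G5: none of the 2 fault types match ✗
  G6: stuck-at-0 ✓; others ✗
  G7: none of the 2 fault types match ✗
  G8: none of the 2 fault types match ✗
  G9: stuck-at-1 ✓; others ✗
  G10: stuck-at-0 ✓; others ✗
  G11: none of the 2 fault types match ✗
  G12: none of the 2 fault types match ✗
Consistent faults: {G6 stuck-at-0, G9 stuck-at-1, G10 stuck-at-0} — 3 in all.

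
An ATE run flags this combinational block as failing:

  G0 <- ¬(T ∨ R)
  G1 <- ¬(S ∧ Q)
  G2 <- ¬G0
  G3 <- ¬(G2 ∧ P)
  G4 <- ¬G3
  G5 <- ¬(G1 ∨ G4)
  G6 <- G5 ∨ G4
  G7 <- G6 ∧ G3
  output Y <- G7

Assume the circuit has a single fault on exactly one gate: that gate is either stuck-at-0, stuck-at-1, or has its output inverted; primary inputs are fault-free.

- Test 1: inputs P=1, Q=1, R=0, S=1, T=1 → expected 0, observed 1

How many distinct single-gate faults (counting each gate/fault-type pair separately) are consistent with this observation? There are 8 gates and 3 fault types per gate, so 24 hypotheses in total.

Fault-free: G0=0, G1=0, G2=1, G3=0, G4=1, G5=0, G6=1, G7=0 → 0. Observed 1.
  G0: stuck-at-1, inverted output ✓; others ✗
  G1: none of the 3 fault types match ✗
  G2: stuck-at-0, inverted output ✓; others ✗
  G3: stuck-at-1, inverted output ✓; others ✗
  G4: none of the 3 fault types match ✗
  G5: none of the 3 fault types match ✗
  G6: none of the 3 fault types match ✗
  G7: stuck-at-1, inverted output ✓; others ✗
Consistent faults: {G0 stuck-at-1, G0 inverted output, G2 stuck-at-0, G2 inverted output, G3 stuck-at-1, G3 inverted output, G7 stuck-at-1, G7 inverted output} — 8 in all.

8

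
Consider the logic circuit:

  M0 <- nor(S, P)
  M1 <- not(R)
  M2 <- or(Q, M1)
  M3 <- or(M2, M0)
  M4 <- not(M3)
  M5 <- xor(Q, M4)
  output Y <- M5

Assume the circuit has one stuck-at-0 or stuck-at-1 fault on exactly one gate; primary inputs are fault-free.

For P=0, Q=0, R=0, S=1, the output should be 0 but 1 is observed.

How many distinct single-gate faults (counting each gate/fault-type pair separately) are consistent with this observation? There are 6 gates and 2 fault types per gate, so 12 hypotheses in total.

5

Fault-free: M0=0, M1=1, M2=1, M3=1, M4=0, M5=0 → 0. Observed 1.
  M0 stuck-at-0: output 0 ✗
  M0 stuck-at-1: output 0 ✗
  M1 stuck-at-0: output 1 ✓
  M1 stuck-at-1: output 0 ✗
  M2 stuck-at-0: output 1 ✓
  M2 stuck-at-1: output 0 ✗
  M3 stuck-at-0: output 1 ✓
  M3 stuck-at-1: output 0 ✗
  M4 stuck-at-0: output 0 ✗
  M4 stuck-at-1: output 1 ✓
  M5 stuck-at-0: output 0 ✗
  M5 stuck-at-1: output 1 ✓
Consistent faults: {M1 stuck-at-0, M2 stuck-at-0, M3 stuck-at-0, M4 stuck-at-1, M5 stuck-at-1} — 5 in all.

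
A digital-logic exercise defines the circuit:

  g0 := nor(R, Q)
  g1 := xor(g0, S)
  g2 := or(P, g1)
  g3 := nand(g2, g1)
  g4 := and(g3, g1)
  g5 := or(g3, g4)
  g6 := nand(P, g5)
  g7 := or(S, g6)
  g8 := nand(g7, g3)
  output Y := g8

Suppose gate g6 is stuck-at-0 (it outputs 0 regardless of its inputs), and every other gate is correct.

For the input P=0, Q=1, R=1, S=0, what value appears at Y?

1

Propagate with g6 forced: g0=0, g1=0, g2=0, g3=1, g4=0, g5=1, g6=0 [stuck-at-0], g7=0, g8=1.
So Y = 1. (Without the fault it would be 0.)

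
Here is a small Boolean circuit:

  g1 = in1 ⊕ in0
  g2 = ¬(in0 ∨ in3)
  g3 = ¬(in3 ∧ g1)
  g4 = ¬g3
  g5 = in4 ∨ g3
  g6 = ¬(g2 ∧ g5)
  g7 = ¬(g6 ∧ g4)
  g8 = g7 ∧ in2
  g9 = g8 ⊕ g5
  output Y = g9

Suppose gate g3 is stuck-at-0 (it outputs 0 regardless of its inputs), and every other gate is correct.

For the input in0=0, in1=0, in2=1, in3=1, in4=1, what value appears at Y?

Propagate with g3 forced: g1=0, g2=0, g3=0 [stuck-at-0], g4=1, g5=1, g6=1, g7=0, g8=0, g9=1.
So Y = 1. (Without the fault it would be 0.)

1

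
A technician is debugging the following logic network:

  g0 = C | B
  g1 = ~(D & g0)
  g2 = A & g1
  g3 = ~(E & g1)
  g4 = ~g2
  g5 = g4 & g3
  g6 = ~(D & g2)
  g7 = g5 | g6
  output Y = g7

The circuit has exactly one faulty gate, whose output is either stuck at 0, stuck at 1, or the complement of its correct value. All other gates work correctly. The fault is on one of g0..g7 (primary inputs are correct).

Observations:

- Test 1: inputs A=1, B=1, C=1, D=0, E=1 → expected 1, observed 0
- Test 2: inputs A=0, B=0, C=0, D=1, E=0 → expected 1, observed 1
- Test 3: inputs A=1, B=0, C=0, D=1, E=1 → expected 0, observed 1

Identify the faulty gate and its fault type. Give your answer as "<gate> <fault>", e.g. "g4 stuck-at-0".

g6 inverted output

Fault-free values for test 1 (A=1, B=1, C=1, D=0, E=1): g0=1, g1=1, g2=1, g3=0, g4=0, g5=0, g6=1, g7=1, giving Y=1. Observed 0.
Test 1: faults giving observed 0 are {g6 stuck-at-0, g6 inverted output, g7 stuck-at-0, g7 inverted output}.
Test 2 (A=0, B=0, C=0, D=1, E=0): fault-free g0=0, g1=1, g2=0, g3=1, g4=1, g5=1, g6=1, g7=1 → 1; observed 1. Eliminates g7 stuck-at-0, g7 inverted output.
Test 3 (A=1, B=0, C=0, D=1, E=1): fault-free g0=0, g1=1, g2=1, g3=0, g4=0, g5=0, g6=0, g7=0 → 0; observed 1. Eliminates g6 stuck-at-0.
Only g6 inverted output is consistent with every test.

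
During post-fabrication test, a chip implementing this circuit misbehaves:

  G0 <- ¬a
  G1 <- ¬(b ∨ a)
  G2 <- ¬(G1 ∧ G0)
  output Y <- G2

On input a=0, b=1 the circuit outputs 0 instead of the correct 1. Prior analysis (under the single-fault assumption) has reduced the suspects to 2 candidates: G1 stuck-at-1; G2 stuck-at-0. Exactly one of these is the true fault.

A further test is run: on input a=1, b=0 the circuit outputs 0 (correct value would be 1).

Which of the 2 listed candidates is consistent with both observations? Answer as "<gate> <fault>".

Evaluate each candidate on input a=1, b=0:
  G1 stuck-at-1: G0=0, G1=1 [stuck-at-1], G2=1 → 1 — eliminated
  G2 stuck-at-0: G0=0, G1=0, G2=0 [stuck-at-0] → 0 — matches
Only G2 stuck-at-0 reproduces the observed 0.

G2 stuck-at-0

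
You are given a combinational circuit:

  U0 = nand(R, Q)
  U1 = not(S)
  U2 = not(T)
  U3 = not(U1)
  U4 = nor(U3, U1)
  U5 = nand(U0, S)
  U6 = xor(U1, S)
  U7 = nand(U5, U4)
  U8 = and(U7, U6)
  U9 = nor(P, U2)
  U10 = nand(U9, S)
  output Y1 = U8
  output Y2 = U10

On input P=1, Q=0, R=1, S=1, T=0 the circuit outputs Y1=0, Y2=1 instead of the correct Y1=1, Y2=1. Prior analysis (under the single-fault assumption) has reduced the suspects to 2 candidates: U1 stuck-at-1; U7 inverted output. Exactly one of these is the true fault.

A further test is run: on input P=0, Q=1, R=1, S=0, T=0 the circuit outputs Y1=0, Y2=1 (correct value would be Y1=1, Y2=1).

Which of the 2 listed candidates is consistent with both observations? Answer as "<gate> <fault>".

Evaluate each candidate on input P=0, Q=1, R=1, S=0, T=0:
  U1 stuck-at-1: U0=0, U1=1 [stuck-at-1], U2=1, U3=0, U4=0, U5=1, U6=1, U7=1, U8=1, U9=0, U10=1 → Y1=1, Y2=1 — eliminated
  U7 inverted output: U0=0, U1=1, U2=1, U3=0, U4=0, U5=1, U6=1, U7=0 [inverted output], U8=0, U9=0, U10=1 → Y1=0, Y2=1 — matches
Only U7 inverted output reproduces the observed Y1=0, Y2=1.

U7 inverted output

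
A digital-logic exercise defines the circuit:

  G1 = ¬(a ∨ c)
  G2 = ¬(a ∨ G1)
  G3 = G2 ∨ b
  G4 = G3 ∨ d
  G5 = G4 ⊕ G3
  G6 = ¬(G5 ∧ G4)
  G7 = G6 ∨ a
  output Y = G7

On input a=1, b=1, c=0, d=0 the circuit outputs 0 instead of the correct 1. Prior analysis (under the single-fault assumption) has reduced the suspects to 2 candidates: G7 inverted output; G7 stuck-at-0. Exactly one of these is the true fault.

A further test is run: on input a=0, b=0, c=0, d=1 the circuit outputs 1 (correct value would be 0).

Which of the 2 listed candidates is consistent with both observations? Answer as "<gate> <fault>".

G7 inverted output

Evaluate each candidate on input a=0, b=0, c=0, d=1:
  G7 inverted output: G1=1, G2=0, G3=0, G4=1, G5=1, G6=0, G7=1 [inverted output] → 1 — matches
  G7 stuck-at-0: G1=1, G2=0, G3=0, G4=1, G5=1, G6=0, G7=0 [stuck-at-0] → 0 — eliminated
Only G7 inverted output reproduces the observed 1.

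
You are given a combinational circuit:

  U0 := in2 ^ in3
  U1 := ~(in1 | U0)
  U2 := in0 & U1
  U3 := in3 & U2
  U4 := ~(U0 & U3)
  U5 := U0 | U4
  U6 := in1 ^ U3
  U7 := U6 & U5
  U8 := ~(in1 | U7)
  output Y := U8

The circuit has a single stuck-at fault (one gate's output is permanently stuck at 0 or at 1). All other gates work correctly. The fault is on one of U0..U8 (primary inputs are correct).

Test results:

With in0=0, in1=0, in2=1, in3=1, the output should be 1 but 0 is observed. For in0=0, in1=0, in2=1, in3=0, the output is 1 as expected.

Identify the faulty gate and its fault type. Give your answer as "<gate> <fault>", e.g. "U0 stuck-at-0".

Fault-free values for test 1 (in0=0, in1=0, in2=1, in3=1): U0=0, U1=1, U2=0, U3=0, U4=1, U5=1, U6=0, U7=0, U8=1, giving Y=1. Observed 0.
Test 1: faults giving observed 0 are {U2 stuck-at-1, U3 stuck-at-1, U6 stuck-at-1, U7 stuck-at-1, U8 stuck-at-0}.
Test 2 (in0=0, in1=0, in2=1, in3=0): fault-free U0=1, U1=0, U2=0, U3=0, U4=1, U5=1, U6=0, U7=0, U8=1 → 1; observed 1. Eliminates U3 stuck-at-1, U6 stuck-at-1, U7 stuck-at-1, U8 stuck-at-0.
Only U2 stuck-at-1 is consistent with every test.

U2 stuck-at-1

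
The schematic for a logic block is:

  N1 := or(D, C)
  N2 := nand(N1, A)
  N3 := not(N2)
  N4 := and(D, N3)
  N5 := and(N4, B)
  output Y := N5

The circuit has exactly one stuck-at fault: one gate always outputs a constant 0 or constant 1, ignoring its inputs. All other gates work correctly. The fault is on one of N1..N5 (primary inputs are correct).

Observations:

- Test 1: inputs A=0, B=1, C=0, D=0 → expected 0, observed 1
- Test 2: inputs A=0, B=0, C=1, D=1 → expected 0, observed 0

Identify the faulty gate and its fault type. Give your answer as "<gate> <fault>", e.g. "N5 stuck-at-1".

Fault-free values for test 1 (A=0, B=1, C=0, D=0): N1=0, N2=1, N3=0, N4=0, N5=0, giving Y=0. Observed 1.
Test 1: faults giving observed 1 are {N4 stuck-at-1, N5 stuck-at-1}.
Test 2 (A=0, B=0, C=1, D=1): fault-free N1=1, N2=1, N3=0, N4=0, N5=0 → 0; observed 0. Eliminates N5 stuck-at-1.
Only N4 stuck-at-1 is consistent with every test.

N4 stuck-at-1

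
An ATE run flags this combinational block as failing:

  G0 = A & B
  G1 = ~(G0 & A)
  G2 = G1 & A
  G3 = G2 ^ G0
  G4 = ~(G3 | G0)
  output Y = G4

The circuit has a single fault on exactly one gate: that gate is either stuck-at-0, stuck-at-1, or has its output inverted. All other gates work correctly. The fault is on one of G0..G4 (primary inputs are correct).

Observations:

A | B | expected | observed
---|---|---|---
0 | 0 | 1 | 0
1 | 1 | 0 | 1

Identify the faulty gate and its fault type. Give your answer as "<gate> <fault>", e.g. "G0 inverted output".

Fault-free values for test 1 (A=0, B=0): G0=0, G1=1, G2=0, G3=0, G4=1, giving Y=1. Observed 0.
Test 1: faults giving observed 0 are {G0 stuck-at-1, G0 inverted output, G2 stuck-at-1, G2 inverted output, G3 stuck-at-1, G3 inverted output, G4 stuck-at-0, G4 inverted output}.
Test 2 (A=1, B=1): fault-free G0=1, G1=0, G2=0, G3=1, G4=0 → 0; observed 1. Eliminates G0 stuck-at-1, G0 inverted output, G2 stuck-at-1, G2 inverted output, G3 stuck-at-1, G3 inverted output, G4 stuck-at-0.
Only G4 inverted output is consistent with every test.

G4 inverted output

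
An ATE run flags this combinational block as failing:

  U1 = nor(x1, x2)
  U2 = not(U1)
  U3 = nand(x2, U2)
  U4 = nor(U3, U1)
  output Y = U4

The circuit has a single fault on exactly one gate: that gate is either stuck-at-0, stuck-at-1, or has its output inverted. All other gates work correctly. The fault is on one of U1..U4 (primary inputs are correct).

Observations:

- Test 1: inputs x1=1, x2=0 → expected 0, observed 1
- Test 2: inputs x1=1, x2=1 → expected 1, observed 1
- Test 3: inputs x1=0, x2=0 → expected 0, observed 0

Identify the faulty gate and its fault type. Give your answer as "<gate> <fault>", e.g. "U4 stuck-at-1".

Fault-free values for test 1 (x1=1, x2=0): U1=0, U2=1, U3=1, U4=0, giving Y=0. Observed 1.
Test 1: faults giving observed 1 are {U3 stuck-at-0, U3 inverted output, U4 stuck-at-1, U4 inverted output}.
Test 2 (x1=1, x2=1): fault-free U1=0, U2=1, U3=0, U4=1 → 1; observed 1. Eliminates U3 inverted output, U4 inverted output.
Test 3 (x1=0, x2=0): fault-free U1=1, U2=0, U3=1, U4=0 → 0; observed 0. Eliminates U4 stuck-at-1.
Only U3 stuck-at-0 is consistent with every test.

U3 stuck-at-0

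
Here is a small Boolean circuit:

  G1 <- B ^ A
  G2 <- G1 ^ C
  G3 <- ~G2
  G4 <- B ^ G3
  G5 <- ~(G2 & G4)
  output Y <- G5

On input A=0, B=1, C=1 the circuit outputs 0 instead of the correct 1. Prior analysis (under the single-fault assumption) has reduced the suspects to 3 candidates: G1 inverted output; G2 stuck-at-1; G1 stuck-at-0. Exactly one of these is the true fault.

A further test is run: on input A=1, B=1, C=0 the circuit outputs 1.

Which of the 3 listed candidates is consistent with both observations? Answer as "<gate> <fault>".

Evaluate each candidate on input A=1, B=1, C=0:
  G1 inverted output: G1=1 [inverted output], G2=1, G3=0, G4=1, G5=0 → 0 — eliminated
  G2 stuck-at-1: G1=0, G2=1 [stuck-at-1], G3=0, G4=1, G5=0 → 0 — eliminated
  G1 stuck-at-0: G1=0 [stuck-at-0], G2=0, G3=1, G4=0, G5=1 → 1 — matches
Only G1 stuck-at-0 reproduces the observed 1.

G1 stuck-at-0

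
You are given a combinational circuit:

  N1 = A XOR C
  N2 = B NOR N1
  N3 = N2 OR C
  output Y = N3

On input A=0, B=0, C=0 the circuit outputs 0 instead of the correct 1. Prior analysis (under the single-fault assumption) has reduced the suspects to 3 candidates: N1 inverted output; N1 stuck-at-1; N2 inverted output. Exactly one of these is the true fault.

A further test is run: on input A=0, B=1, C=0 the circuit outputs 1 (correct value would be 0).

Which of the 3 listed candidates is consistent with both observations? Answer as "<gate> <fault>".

Evaluate each candidate on input A=0, B=1, C=0:
  N1 inverted output: N1=1 [inverted output], N2=0, N3=0 → 0 — eliminated
  N1 stuck-at-1: N1=1 [stuck-at-1], N2=0, N3=0 → 0 — eliminated
  N2 inverted output: N1=0, N2=1 [inverted output], N3=1 → 1 — matches
Only N2 inverted output reproduces the observed 1.

N2 inverted output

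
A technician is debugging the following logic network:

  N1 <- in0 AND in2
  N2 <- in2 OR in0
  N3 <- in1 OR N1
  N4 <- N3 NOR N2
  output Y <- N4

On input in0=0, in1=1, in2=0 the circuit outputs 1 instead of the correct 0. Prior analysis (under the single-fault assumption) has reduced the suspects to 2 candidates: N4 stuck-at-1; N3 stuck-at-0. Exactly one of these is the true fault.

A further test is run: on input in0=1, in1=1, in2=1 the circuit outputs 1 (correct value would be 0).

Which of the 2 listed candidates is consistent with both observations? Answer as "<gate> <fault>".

Evaluate each candidate on input in0=1, in1=1, in2=1:
  N4 stuck-at-1: N1=1, N2=1, N3=1, N4=1 [stuck-at-1] → 1 — matches
  N3 stuck-at-0: N1=1, N2=1, N3=0 [stuck-at-0], N4=0 → 0 — eliminated
Only N4 stuck-at-1 reproduces the observed 1.

N4 stuck-at-1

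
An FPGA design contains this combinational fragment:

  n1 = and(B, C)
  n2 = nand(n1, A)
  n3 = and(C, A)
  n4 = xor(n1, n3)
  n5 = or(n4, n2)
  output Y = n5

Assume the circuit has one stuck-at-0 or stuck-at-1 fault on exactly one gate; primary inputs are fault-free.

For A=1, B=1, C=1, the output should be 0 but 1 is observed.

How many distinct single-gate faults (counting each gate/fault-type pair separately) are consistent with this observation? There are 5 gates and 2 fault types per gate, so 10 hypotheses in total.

Fault-free: n1=1, n2=0, n3=1, n4=0, n5=0 → 0. Observed 1.
  n1 stuck-at-0: output 1 ✓
  n1 stuck-at-1: output 0 ✗
  n2 stuck-at-0: output 0 ✗
  n2 stuck-at-1: output 1 ✓
  n3 stuck-at-0: output 1 ✓
  n3 stuck-at-1: output 0 ✗
  n4 stuck-at-0: output 0 ✗
  n4 stuck-at-1: output 1 ✓
  n5 stuck-at-0: output 0 ✗
  n5 stuck-at-1: output 1 ✓
Consistent faults: {n1 stuck-at-0, n2 stuck-at-1, n3 stuck-at-0, n4 stuck-at-1, n5 stuck-at-1} — 5 in all.

5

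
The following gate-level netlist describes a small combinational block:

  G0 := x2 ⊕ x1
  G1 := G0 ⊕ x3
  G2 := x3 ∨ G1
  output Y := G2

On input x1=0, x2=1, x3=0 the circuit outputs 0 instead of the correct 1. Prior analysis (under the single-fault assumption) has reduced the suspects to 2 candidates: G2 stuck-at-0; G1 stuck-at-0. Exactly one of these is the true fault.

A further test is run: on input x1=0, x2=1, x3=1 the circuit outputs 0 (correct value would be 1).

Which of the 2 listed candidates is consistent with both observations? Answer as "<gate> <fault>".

G2 stuck-at-0

Evaluate each candidate on input x1=0, x2=1, x3=1:
  G2 stuck-at-0: G0=1, G1=0, G2=0 [stuck-at-0] → 0 — matches
  G1 stuck-at-0: G0=1, G1=0 [stuck-at-0], G2=1 → 1 — eliminated
Only G2 stuck-at-0 reproduces the observed 0.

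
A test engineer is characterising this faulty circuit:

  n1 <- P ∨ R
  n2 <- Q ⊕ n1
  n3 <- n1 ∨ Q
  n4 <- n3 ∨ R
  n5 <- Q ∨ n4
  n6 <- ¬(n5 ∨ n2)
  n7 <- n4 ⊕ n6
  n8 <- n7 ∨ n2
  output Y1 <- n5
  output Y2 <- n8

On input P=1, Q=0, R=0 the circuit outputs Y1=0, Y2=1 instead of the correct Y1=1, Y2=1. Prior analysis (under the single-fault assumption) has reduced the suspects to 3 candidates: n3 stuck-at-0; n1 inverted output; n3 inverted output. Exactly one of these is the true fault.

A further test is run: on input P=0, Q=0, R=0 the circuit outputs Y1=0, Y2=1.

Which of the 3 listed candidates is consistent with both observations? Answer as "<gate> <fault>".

n3 stuck-at-0

Evaluate each candidate on input P=0, Q=0, R=0:
  n3 stuck-at-0: n1=0, n2=0, n3=0 [stuck-at-0], n4=0, n5=0, n6=1, n7=1, n8=1 → Y1=0, Y2=1 — matches
  n1 inverted output: n1=1 [inverted output], n2=1, n3=1, n4=1, n5=1, n6=0, n7=1, n8=1 → Y1=1, Y2=1 — eliminated
  n3 inverted output: n1=0, n2=0, n3=1 [inverted output], n4=1, n5=1, n6=0, n7=1, n8=1 → Y1=1, Y2=1 — eliminated
Only n3 stuck-at-0 reproduces the observed Y1=0, Y2=1.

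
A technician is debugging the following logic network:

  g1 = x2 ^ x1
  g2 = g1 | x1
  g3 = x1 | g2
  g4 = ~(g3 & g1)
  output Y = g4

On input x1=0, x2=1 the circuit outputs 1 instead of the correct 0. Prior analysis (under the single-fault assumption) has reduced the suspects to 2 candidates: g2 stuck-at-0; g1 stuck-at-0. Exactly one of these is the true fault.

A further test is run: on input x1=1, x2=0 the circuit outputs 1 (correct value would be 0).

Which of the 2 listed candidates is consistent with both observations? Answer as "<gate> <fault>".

Evaluate each candidate on input x1=1, x2=0:
  g2 stuck-at-0: g1=1, g2=0 [stuck-at-0], g3=1, g4=0 → 0 — eliminated
  g1 stuck-at-0: g1=0 [stuck-at-0], g2=1, g3=1, g4=1 → 1 — matches
Only g1 stuck-at-0 reproduces the observed 1.

g1 stuck-at-0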